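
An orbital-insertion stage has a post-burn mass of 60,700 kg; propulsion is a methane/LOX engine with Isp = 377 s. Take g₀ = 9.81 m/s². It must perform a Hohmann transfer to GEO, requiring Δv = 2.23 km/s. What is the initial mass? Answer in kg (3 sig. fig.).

initial mass ≈ 111000 kg

v_e = Isp · g₀ = 377 × 9.81 = 3698.4 m/s.
Using Δv = v_e ln(m₀/m_f): m₀/m_f = exp(Δv / v_e) = exp(2230 / 3698.4) = exp(0.6030) = 1.8275.
m₀ = m_f × 1.8275 = 60,700 × 1.8275 = 110,929 kg.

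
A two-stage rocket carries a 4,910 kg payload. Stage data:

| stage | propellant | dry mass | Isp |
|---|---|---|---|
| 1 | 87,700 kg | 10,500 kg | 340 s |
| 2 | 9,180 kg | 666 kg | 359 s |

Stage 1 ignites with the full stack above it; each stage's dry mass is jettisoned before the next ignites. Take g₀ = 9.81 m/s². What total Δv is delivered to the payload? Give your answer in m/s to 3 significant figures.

Ignition mass of stage 1 = 87,700+10,500 + 9,180+666 + 4,910 = 112,956 kg.
Stage 1: m₀ = 112,956 kg, m_f = 112,956 − 87,700 = 25,256 kg; Δv = 340×9.81×ln(4.472) = 3335.4×1.4979 ≈ 4996 m/s.
Stage 2: m₀ = 14,756 kg, m_f = 14,756 − 9,180 = 5,576 kg; Δv = 359×9.81×ln(2.646) = 3521.8×0.9732 ≈ 3427 m/s.
Total Δv = 4996 + 3427 = 8423 m/s.

Δv ≈ 8420 m/s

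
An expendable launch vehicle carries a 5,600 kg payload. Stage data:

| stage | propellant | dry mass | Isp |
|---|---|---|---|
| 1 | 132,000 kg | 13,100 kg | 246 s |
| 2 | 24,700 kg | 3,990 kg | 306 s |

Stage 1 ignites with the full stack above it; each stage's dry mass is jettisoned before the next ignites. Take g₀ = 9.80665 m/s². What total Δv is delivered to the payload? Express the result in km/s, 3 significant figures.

Ignition mass of stage 1 = 132,000+13,100 + 24,700+3,990 + 5,600 = 179,390 kg.
Stage 1: m₀ = 179,390 kg, m_f = 179,390 − 132,000 = 47,390 kg; Δv = 246×9.80665×ln(3.785) = 2412.4×1.3312 ≈ 3211 m/s.
Stage 2: m₀ = 34,290 kg, m_f = 34,290 − 24,700 = 9,590 kg; Δv = 306×9.80665×ln(3.576) = 3000.8×1.2741 ≈ 3823 m/s.
Total Δv = 3211 + 3823 = 7034 m/s.

Δv ≈ 7.03 km/s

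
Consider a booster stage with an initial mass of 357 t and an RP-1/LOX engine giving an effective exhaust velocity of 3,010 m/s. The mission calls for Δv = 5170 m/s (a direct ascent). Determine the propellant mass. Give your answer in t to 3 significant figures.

propellant mass ≈ 293 t

By the Tsiolkovsky rocket equation, m₀/m_f = exp(Δv / v_e) = exp(5170 / 3010.0) = exp(1.7176) = 5.5712.
m_f = 357 / 5.5712 = 64.0796 t, so propellant = m₀ − m_f = 357 − 64.0796 = 292.9204 t.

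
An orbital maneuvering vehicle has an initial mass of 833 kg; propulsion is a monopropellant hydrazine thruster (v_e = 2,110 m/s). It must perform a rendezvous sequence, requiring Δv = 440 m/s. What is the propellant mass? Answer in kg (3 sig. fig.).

propellant mass ≈ 157 kg

Rocket equation: m₀/m_f = exp(Δv / v_e) = exp(440 / 2110.0) = exp(0.2085) = 1.2319.
m_f = 833 / 1.2319 = 676.191 kg, so propellant = m₀ − m_f = 833 − 676.191 = 156.809 kg.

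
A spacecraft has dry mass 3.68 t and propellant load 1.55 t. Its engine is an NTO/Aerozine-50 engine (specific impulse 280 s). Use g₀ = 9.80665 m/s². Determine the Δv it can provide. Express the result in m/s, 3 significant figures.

Δv ≈ 965 m/s

v_e = Isp · g₀ = 280 × 9.80665 = 2745.9 m/s.
m₀ = m_dry + m_prop = 3.68 + 1.55 = 5.23 t.
Rocket equation: Δv = v_e · ln(m₀/m_f) = 2745.9 × ln(1.421) = 2745.9 × 0.3515 ≈ 965.2 m/s.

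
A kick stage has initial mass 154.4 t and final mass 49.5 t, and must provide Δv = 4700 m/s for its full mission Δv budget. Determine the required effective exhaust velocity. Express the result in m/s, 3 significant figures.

ln(m₀/m_f) = ln(154400/49500) = ln(3.119) = 1.1376.
Using Δv = v_e ln(m₀/m_f): v_e = Δv / ln(m₀/m_f) = 4700 / 1.1376 = 4131.6 m/s.

v_e ≈ 4130 m/s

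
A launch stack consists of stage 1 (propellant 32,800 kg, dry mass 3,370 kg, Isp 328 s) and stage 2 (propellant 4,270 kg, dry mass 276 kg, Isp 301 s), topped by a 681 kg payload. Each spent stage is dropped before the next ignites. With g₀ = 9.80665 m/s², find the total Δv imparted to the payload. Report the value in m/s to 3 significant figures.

Ignition mass of stage 1 = 32,800+3,370 + 4,270+276 + 681 = 41,397 kg.
Stage 1: m₀ = 41,397 kg, m_f = 41,397 − 32,800 = 8,597 kg; Δv = 328×9.80665×ln(4.815) = 3216.6×1.5718 ≈ 5056 m/s.
Stage 2: m₀ = 5,227 kg, m_f = 5,227 − 4,270 = 957 kg; Δv = 301×9.80665×ln(5.462) = 2951.8×1.6978 ≈ 5012 m/s.
Total Δv = 5056 + 5012 = 10068 m/s.

Δv ≈ 10100 m/s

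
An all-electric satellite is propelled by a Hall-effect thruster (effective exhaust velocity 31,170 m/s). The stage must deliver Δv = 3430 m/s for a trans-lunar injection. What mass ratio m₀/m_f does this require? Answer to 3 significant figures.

mass ratio ≈ 1.12

m₀/m_f = exp(Δv / v_e) = exp(3430 / 31170.0) = exp(0.1100) = 1.1163.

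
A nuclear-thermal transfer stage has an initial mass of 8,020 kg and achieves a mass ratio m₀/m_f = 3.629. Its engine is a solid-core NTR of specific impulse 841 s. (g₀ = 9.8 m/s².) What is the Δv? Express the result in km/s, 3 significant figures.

Δv ≈ 10.6 km/s

v_e = Isp · g₀ = 841 × 9.8 = 8241.8 m/s.
Using Δv = v_e ln(m₀/m_f): Δv = v_e · ln(3.629) = 8241.8 × 1.2890 ≈ 10623.3 m/s.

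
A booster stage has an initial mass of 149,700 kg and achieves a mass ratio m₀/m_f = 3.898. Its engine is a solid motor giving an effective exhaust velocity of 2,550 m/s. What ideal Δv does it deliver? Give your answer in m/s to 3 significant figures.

Δv ≈ 3470 m/s

From the ideal rocket equation, Δv = v_e · ln(3.898) = 2550.0 × 1.3605 ≈ 3469.2 m/s.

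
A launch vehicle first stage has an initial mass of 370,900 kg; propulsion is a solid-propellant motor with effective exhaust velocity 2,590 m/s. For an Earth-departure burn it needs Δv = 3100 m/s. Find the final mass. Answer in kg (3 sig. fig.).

From the ideal rocket equation, m₀/m_f = exp(Δv / v_e) = exp(3100 / 2590.0) = exp(1.1969) = 3.3099.
m_f = m₀ / 3.3099 = 370,900 / 3.3099 = 112,058 kg.

final mass ≈ 112000 kg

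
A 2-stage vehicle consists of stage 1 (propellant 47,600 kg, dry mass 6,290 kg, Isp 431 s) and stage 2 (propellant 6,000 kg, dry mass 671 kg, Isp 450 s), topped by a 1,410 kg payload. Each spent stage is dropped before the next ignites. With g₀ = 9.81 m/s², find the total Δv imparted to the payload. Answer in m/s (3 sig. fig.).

Δv ≈ 12200 m/s

Ignition mass of stage 1 = 47,600+6,290 + 6,000+671 + 1,410 = 61,971 kg.
Stage 1: m₀ = 61,971 kg, m_f = 61,971 − 47,600 = 14,371 kg; Δv = 431×9.81×ln(4.312) = 4228.1×1.4615 ≈ 6179 m/s.
Stage 2: m₀ = 8,081 kg, m_f = 8,081 − 6,000 = 2,081 kg; Δv = 450×9.81×ln(3.883) = 4414.5×1.3567 ≈ 5989 m/s.
Total Δv = 6179 + 5989 = 12168 m/s.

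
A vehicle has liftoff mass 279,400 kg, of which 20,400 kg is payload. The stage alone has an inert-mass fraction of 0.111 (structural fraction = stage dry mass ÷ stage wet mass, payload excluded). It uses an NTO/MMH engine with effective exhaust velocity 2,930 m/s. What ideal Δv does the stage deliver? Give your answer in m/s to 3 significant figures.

Stage wet mass = m₀ − payload = 279,400 − 20,400 = 259,000 kg.
Stage dry mass = ε × stage wet mass = 0.111 × 259,000 = 28,749 kg.
Burnout mass m_f = stage dry + payload = 28,749 + 20,400 = 49,149 kg.
From the ideal rocket equation, Δv = v_e · ln(279,400/49,149) = 2930.0 × ln(5.685) = 2930.0 × 1.7378 ≈ 5092 m/s.

Δv ≈ 5090 m/s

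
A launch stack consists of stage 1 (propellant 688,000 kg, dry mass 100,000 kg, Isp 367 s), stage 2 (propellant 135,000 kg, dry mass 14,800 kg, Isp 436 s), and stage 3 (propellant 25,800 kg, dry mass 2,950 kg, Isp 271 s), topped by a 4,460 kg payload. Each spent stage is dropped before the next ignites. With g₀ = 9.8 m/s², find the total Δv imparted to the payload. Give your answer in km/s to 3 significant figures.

Δv ≈ 14.1 km/s

Ignition mass of stage 1 = 688,000+100,000 + 135,000+14,800 + 25,800+2,950 + 4,460 = 971,010 kg.
Stage 1: m₀ = 971,010 kg, m_f = 971,010 − 688,000 = 283,010 kg; Δv = 367×9.8×ln(3.431) = 3596.6×1.2329 ≈ 4434 m/s.
Stage 2: m₀ = 183,010 kg, m_f = 183,010 − 135,000 = 48,010 kg; Δv = 436×9.8×ln(3.812) = 4272.8×1.3381 ≈ 5718 m/s.
Stage 3: m₀ = 33,210 kg, m_f = 33,210 − 25,800 = 7,410 kg; Δv = 271×9.8×ln(4.482) = 2655.8×1.5000 ≈ 3984 m/s.
Total Δv = 4434 + 5718 + 3984 = 14136 m/s.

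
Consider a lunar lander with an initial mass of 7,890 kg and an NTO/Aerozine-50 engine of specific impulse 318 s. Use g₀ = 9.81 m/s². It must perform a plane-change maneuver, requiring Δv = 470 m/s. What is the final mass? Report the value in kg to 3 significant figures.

final mass ≈ 6790 kg

v_e = Isp · g₀ = 318 × 9.81 = 3119.6 m/s.
Using Δv = v_e ln(m₀/m_f): m₀/m_f = exp(Δv / v_e) = exp(470 / 3119.6) = exp(0.1507) = 1.1626.
m_f = m₀ / 1.1626 = 7,890 / 1.1626 = 6,786.51 kg.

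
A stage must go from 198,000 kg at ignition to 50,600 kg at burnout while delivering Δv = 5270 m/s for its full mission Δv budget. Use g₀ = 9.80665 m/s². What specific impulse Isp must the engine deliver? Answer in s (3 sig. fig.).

ln(m₀/m_f) = ln(198000/50600) = ln(3.913) = 1.3643.
From the ideal rocket equation, v_e = Δv / ln(m₀/m_f) = 5270 / 1.3643 = 3862.7 m/s.
Isp = v_e / g₀ = 3862.7 / 9.80665 = 393.9 s.

Isp ≈ 394 s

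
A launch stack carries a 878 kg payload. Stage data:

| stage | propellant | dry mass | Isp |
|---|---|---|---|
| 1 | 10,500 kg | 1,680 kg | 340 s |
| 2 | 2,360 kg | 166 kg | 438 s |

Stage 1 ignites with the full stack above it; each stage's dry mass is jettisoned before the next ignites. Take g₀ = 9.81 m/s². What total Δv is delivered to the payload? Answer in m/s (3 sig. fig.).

Ignition mass of stage 1 = 10,500+1,680 + 2,360+166 + 878 = 15,584 kg.
Stage 1: m₀ = 15,584 kg, m_f = 15,584 − 10,500 = 5,084 kg; Δv = 340×9.81×ln(3.065) = 3335.4×1.1201 ≈ 3736 m/s.
Stage 2: m₀ = 3,404 kg, m_f = 3,404 − 2,360 = 1,044 kg; Δv = 438×9.81×ln(3.261) = 4296.8×1.1819 ≈ 5078 m/s.
Total Δv = 3736 + 5078 = 8814 m/s.

Δv ≈ 8810 m/s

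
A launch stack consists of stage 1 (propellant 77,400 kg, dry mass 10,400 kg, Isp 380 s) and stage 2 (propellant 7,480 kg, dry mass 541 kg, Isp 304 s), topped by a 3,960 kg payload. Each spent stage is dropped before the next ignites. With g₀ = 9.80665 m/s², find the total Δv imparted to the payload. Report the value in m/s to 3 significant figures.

Ignition mass of stage 1 = 77,400+10,400 + 7,480+541 + 3,960 = 99,781 kg.
Stage 1: m₀ = 99,781 kg, m_f = 99,781 − 77,400 = 22,381 kg; Δv = 380×9.80665×ln(4.458) = 3726.5×1.4948 ≈ 5570 m/s.
Stage 2: m₀ = 11,981 kg, m_f = 11,981 − 7,480 = 4,501 kg; Δv = 304×9.80665×ln(2.662) = 2981.2×0.9790 ≈ 2919 m/s.
Total Δv = 5570 + 2919 = 8489 m/s.

Δv ≈ 8490 m/s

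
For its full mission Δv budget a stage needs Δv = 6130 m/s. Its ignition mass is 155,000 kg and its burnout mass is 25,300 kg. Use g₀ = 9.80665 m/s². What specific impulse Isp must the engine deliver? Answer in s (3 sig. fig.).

ln(m₀/m_f) = ln(155000/25300) = ln(6.126) = 1.8126.
Using Δv = v_e ln(m₀/m_f): v_e = Δv / ln(m₀/m_f) = 6130 / 1.8126 = 3381.8 m/s.
Isp = v_e / g₀ = 3381.8 / 9.80665 = 344.9 s.

Isp ≈ 345 s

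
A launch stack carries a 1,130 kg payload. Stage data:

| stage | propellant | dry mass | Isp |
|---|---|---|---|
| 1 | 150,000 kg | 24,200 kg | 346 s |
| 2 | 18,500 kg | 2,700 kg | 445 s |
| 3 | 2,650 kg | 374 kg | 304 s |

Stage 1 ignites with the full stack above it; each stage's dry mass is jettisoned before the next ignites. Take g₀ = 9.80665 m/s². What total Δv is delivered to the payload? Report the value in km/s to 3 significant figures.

Δv ≈ 13.5 km/s

Ignition mass of stage 1 = 150,000+24,200 + 18,500+2,700 + 2,650+374 + 1,130 = 199,554 kg.
Stage 1: m₀ = 199,554 kg, m_f = 199,554 − 150,000 = 49,554 kg; Δv = 346×9.80665×ln(4.027) = 3393.1×1.3930 ≈ 4727 m/s.
Stage 2: m₀ = 25,354 kg, m_f = 25,354 − 18,500 = 6,854 kg; Δv = 445×9.80665×ln(3.699) = 4364.0×1.3081 ≈ 5709 m/s.
Stage 3: m₀ = 4,154 kg, m_f = 4,154 − 2,650 = 1,504 kg; Δv = 304×9.80665×ln(2.762) = 2981.2×1.0159 ≈ 3029 m/s.
Total Δv = 4727 + 5709 + 3029 = 13465 m/s.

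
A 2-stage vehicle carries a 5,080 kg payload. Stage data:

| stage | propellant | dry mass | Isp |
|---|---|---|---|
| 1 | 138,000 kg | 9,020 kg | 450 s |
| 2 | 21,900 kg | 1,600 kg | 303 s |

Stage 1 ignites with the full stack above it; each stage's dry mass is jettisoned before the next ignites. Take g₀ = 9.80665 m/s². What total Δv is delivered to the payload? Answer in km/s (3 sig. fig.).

Δv ≈ 11.1 km/s

Ignition mass of stage 1 = 138,000+9,020 + 21,900+1,600 + 5,080 = 175,600 kg.
Stage 1: m₀ = 175,600 kg, m_f = 175,600 − 138,000 = 37,600 kg; Δv = 450×9.80665×ln(4.67) = 4413.0×1.5412 ≈ 6801 m/s.
Stage 2: m₀ = 28,580 kg, m_f = 28,580 − 21,900 = 6,680 kg; Δv = 303×9.80665×ln(4.278) = 2971.4×1.4536 ≈ 4319 m/s.
Total Δv = 6801 + 4319 = 11120 m/s.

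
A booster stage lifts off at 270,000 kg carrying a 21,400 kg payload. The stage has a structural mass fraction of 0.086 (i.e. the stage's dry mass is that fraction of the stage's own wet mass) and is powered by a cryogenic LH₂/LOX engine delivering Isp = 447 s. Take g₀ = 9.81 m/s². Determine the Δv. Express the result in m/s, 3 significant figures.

Stage wet mass = m₀ − payload = 270,000 − 21,400 = 248,600 kg.
Stage dry mass = ε × stage wet mass = 0.086 × 248,600 = 21,379.6 kg.
Burnout mass m_f = stage dry + payload = 21,379.6 + 21,400 = 42,779.6 kg.
v_e = Isp · g₀ = 447 × 9.81 = 4385.1 m/s.
By the Tsiolkovsky rocket equation, Δv = v_e · ln(270,000/42,779.6) = 4385.1 × ln(6.311) = 4385.1 × 1.8424 ≈ 8079 m/s.

Δv ≈ 8080 m/s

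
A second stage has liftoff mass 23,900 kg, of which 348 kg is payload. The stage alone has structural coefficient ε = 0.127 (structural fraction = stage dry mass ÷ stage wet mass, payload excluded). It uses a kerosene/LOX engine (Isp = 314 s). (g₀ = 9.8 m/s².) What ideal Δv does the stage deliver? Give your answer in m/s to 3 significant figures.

Stage wet mass = m₀ − payload = 23,900 − 348 = 23,552 kg.
Stage dry mass = ε × stage wet mass = 0.127 × 23,552 = 2,991.1 kg.
Burnout mass m_f = stage dry + payload = 2,991.1 + 348 = 3,339.1 kg.
v_e = Isp · g₀ = 314 × 9.8 = 3077.2 m/s.
Δv = v_e · ln(23,900/3,339.1) = 3077.2 × ln(7.158) = 3077.2 × 1.9682 ≈ 6056 m/s.

Δv ≈ 6060 m/s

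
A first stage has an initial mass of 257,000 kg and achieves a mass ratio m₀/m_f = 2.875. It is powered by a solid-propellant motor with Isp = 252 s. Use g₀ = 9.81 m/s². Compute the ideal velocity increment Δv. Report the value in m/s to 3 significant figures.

v_e = Isp · g₀ = 252 × 9.81 = 2472.1 m/s.
Rocket equation: Δv = v_e · ln(2.875) = 2472.1 × 1.0561 ≈ 2610.7 m/s.

Δv ≈ 2610 m/s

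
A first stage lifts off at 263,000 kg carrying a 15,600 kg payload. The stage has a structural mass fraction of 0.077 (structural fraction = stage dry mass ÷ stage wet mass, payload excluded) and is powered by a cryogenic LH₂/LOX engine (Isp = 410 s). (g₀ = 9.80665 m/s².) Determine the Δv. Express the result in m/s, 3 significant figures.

Stage wet mass = m₀ − payload = 263,000 − 15,600 = 247,400 kg.
Stage dry mass = ε × stage wet mass = 0.077 × 247,400 = 19,049.8 kg.
Burnout mass m_f = stage dry + payload = 19,049.8 + 15,600 = 34,649.8 kg.
v_e = Isp · g₀ = 410 × 9.80665 = 4020.7 m/s.
Δv = v_e · ln(263,000/34,649.8) = 4020.7 × ln(7.59) = 4020.7 × 2.0269 ≈ 8149 m/s.

Δv ≈ 8150 m/s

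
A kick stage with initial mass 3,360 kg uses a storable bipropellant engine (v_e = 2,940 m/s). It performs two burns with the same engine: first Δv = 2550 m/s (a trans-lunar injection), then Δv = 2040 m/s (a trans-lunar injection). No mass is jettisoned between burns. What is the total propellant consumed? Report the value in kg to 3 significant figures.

total propellant consumed ≈ 2650 kg

After the first burn: m = 3360 × exp(−2550/2940.0) = 3360 × 0.42006 = 1,411.4 kg.
After the second burn: m = 1,411.4 × exp(−2040/2940.0) = 1,411.4 × 0.49963 = 705.178 kg.
Total propellant = m₀ − m_final = 3360 − 705.178 = 2,654.822 kg.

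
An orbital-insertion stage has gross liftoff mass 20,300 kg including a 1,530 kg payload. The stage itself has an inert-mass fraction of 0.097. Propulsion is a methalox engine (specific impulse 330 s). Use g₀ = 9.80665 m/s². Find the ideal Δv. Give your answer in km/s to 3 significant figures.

Stage wet mass = m₀ − payload = 20,300 − 1,530 = 18,770 kg.
Stage dry mass = ε × stage wet mass = 0.097 × 18,770 = 1,820.69 kg.
Burnout mass m_f = stage dry + payload = 1,820.69 + 1,530 = 3,350.69 kg.
v_e = Isp · g₀ = 330 × 9.80665 = 3236.2 m/s.
Δv = v_e · ln(20,300/3,350.69) = 3236.2 × ln(6.058) = 3236.2 × 1.8015 ≈ 5830 m/s.

Δv ≈ 5.83 km/s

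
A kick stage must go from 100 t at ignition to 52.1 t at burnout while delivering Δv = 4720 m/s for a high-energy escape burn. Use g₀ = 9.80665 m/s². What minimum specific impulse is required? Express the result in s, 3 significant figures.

ln(m₀/m_f) = ln(100000/52100) = ln(1.919) = 0.6520.
v_e = Δv / ln(m₀/m_f) = 4720 / 0.6520 = 7239.2 m/s.
Isp = v_e / g₀ = 7239.2 / 9.80665 = 738.2 s.

Isp ≈ 738 s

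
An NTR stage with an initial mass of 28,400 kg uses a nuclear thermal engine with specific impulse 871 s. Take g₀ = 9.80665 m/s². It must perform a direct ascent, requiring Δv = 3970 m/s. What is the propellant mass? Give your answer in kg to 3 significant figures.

v_e = Isp · g₀ = 871 × 9.80665 = 8541.6 m/s.
From the ideal rocket equation, m₀/m_f = exp(Δv / v_e) = exp(3970 / 8541.6) = exp(0.4648) = 1.5917.
m_f = 28,400 / 1.5917 = 17,842.6 kg, so propellant = m₀ − m_f = 28,400 − 17,842.6 = 10,557.4 kg.

propellant mass ≈ 10600 kg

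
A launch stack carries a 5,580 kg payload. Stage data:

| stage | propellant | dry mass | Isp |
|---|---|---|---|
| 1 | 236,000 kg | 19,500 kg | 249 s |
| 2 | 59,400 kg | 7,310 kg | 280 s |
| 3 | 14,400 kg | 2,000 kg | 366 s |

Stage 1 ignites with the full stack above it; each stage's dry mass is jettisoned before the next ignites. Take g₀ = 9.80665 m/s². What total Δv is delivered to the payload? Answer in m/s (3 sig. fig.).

Ignition mass of stage 1 = 236,000+19,500 + 59,400+7,310 + 14,400+2,000 + 5,580 = 344,190 kg.
Stage 1: m₀ = 344,190 kg, m_f = 344,190 − 236,000 = 108,190 kg; Δv = 249×9.80665×ln(3.181) = 2441.9×1.1573 ≈ 2826 m/s.
Stage 2: m₀ = 88,690 kg, m_f = 88,690 − 59,400 = 29,290 kg; Δv = 280×9.80665×ln(3.028) = 2745.9×1.1079 ≈ 3042 m/s.
Stage 3: m₀ = 21,980 kg, m_f = 21,980 − 14,400 = 7,580 kg; Δv = 366×9.80665×ln(2.9) = 3589.2×1.0646 ≈ 3821 m/s.
Total Δv = 2826 + 3042 + 3821 = 9689 m/s.

Δv ≈ 9690 m/s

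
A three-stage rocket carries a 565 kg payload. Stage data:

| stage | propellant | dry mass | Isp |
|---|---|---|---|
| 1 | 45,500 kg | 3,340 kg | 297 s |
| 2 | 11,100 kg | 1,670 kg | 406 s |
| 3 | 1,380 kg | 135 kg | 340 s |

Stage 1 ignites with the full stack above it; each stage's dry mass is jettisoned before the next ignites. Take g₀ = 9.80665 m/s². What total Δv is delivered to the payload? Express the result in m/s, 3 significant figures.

Ignition mass of stage 1 = 45,500+3,340 + 11,100+1,670 + 1,380+135 + 565 = 63,690 kg.
Stage 1: m₀ = 63,690 kg, m_f = 63,690 − 45,500 = 18,190 kg; Δv = 297×9.80665×ln(3.501) = 2912.6×1.2532 ≈ 3650 m/s.
Stage 2: m₀ = 14,850 kg, m_f = 14,850 − 11,100 = 3,750 kg; Δv = 406×9.80665×ln(3.96) = 3981.5×1.3762 ≈ 5480 m/s.
Stage 3: m₀ = 2,080 kg, m_f = 2,080 − 1,380 = 700 kg; Δv = 340×9.80665×ln(2.971) = 3334.3×1.0890 ≈ 3631 m/s.
Total Δv = 3650 + 5480 + 3631 = 12761 m/s.

Δv ≈ 12800 m/s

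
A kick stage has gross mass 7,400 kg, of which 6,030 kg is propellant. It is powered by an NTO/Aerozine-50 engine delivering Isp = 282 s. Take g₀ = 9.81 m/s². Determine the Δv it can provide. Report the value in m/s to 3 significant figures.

v_e = Isp · g₀ = 282 × 9.81 = 2766.4 m/s.
m_f = m₀ − m_prop = 7,400 − 6,030 = 1,370 kg.
Δv = v_e · ln(m₀/m_f) = 2766.4 × ln(5.401) = 2766.4 × 1.6867 ≈ 4666.0 m/s.

Δv ≈ 4670 m/s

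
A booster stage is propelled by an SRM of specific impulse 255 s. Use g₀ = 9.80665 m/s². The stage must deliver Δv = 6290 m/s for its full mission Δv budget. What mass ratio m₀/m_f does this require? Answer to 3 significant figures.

mass ratio ≈ 12.4

v_e = Isp · g₀ = 255 × 9.80665 = 2500.7 m/s.
From the ideal rocket equation, m₀/m_f = exp(Δv / v_e) = exp(6290 / 2500.7) = exp(2.5153) = 12.3703.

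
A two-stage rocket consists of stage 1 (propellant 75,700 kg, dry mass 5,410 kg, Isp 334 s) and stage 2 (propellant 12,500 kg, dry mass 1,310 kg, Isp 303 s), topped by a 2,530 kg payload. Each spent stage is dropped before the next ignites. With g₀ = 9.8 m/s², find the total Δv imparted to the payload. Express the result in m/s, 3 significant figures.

Δv ≈ 9210 m/s

Ignition mass of stage 1 = 75,700+5,410 + 12,500+1,310 + 2,530 = 97,450 kg.
Stage 1: m₀ = 97,450 kg, m_f = 97,450 − 75,700 = 21,750 kg; Δv = 334×9.8×ln(4.48) = 3273.2×1.4997 ≈ 4909 m/s.
Stage 2: m₀ = 16,340 kg, m_f = 16,340 − 12,500 = 3,840 kg; Δv = 303×9.8×ln(4.255) = 2969.4×1.4481 ≈ 4300 m/s.
Total Δv = 4909 + 4300 = 9209 m/s.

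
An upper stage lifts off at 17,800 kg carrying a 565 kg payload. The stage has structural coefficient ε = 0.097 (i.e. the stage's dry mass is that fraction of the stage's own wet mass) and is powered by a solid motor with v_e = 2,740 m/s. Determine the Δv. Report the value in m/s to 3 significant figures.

Δv ≈ 5680 m/s

Stage wet mass = m₀ − payload = 17,800 − 565 = 17,235 kg.
Stage dry mass = ε × stage wet mass = 0.097 × 17,235 = 1,671.8 kg.
Burnout mass m_f = stage dry + payload = 1,671.8 + 565 = 2,236.8 kg.
Using Δv = v_e ln(m₀/m_f): Δv = v_e · ln(17,800/2,236.8) = 2740.0 × ln(7.958) = 2740.0 × 2.0742 ≈ 5683 m/s.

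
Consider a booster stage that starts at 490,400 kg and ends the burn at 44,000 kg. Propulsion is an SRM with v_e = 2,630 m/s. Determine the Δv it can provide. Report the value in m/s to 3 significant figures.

By the Tsiolkovsky rocket equation, Δv = v_e · ln(m₀/m_f) = 2630.0 × ln(11.15) = 2630.0 × 2.4110 ≈ 6341.0 m/s.

Δv ≈ 6340 m/s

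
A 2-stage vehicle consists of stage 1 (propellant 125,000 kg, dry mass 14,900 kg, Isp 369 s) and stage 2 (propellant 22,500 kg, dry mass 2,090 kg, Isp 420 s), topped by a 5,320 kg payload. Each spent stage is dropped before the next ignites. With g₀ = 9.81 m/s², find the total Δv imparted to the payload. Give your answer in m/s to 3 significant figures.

Δv ≈ 10600 m/s

Ignition mass of stage 1 = 125,000+14,900 + 22,500+2,090 + 5,320 = 169,810 kg.
Stage 1: m₀ = 169,810 kg, m_f = 169,810 − 125,000 = 44,810 kg; Δv = 369×9.81×ln(3.79) = 3619.9×1.3322 ≈ 4823 m/s.
Stage 2: m₀ = 29,910 kg, m_f = 29,910 − 22,500 = 7,410 kg; Δv = 420×9.81×ln(4.036) = 4120.2×1.3954 ≈ 5749 m/s.
Total Δv = 4823 + 5749 = 10572 m/s.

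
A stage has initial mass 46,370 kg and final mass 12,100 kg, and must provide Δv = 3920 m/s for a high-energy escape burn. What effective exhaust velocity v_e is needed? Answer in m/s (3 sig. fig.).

ln(m₀/m_f) = ln(46370/12100) = ln(3.832) = 1.3434.
Rocket equation: v_e = Δv / ln(m₀/m_f) = 3920 / 1.3434 = 2917.9 m/s.

v_e ≈ 2920 m/s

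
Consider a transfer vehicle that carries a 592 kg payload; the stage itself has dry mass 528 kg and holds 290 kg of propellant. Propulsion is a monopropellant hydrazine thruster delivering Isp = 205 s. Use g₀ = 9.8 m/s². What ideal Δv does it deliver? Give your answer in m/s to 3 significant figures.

Δv ≈ 463 m/s

v_e = Isp · g₀ = 205 × 9.8 = 2009.0 m/s.
m₀ = payload + dry + propellant = 592 + 528 + 290 = 1,410 kg.
m_f = payload + dry = 592 + 528 = 1,120 kg.
Δv = v_e · ln(m₀/m_f) = 2009.0 × ln(1.259) = 2009.0 × 0.2303 ≈ 462.6 m/s.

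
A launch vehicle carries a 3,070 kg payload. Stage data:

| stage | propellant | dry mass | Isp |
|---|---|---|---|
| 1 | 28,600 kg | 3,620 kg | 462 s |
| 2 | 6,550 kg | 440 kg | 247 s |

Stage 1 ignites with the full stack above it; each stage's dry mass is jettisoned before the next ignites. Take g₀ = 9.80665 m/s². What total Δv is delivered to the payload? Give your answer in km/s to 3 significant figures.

Ignition mass of stage 1 = 28,600+3,620 + 6,550+440 + 3,070 = 42,280 kg.
Stage 1: m₀ = 42,280 kg, m_f = 42,280 − 28,600 = 13,680 kg; Δv = 462×9.80665×ln(3.091) = 4530.7×1.1284 ≈ 5112 m/s.
Stage 2: m₀ = 10,060 kg, m_f = 10,060 − 6,550 = 3,510 kg; Δv = 247×9.80665×ln(2.866) = 2422.2×1.0530 ≈ 2551 m/s.
Total Δv = 5112 + 2551 = 7663 m/s.

Δv ≈ 7.66 km/s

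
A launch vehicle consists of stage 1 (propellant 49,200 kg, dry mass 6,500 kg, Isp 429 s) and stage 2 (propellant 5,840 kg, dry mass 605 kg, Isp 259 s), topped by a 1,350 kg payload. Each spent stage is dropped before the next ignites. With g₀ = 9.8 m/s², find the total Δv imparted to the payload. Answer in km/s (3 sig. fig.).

Ignition mass of stage 1 = 49,200+6,500 + 5,840+605 + 1,350 = 63,495 kg.
Stage 1: m₀ = 63,495 kg, m_f = 63,495 − 49,200 = 14,295 kg; Δv = 429×9.8×ln(4.442) = 4204.2×1.4911 ≈ 6269 m/s.
Stage 2: m₀ = 7,795 kg, m_f = 7,795 − 5,840 = 1,955 kg; Δv = 259×9.8×ln(3.987) = 2538.2×1.3831 ≈ 3511 m/s.
Total Δv = 6269 + 3511 = 9780 m/s.

Δv ≈ 9.78 km/s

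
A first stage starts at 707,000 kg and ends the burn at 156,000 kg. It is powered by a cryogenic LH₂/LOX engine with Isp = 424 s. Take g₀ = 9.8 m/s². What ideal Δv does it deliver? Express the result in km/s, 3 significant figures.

v_e = Isp · g₀ = 424 × 9.8 = 4155.2 m/s.
From the ideal rocket equation, Δv = v_e · ln(m₀/m_f) = 4155.2 × ln(4.532) = 4155.2 × 1.5112 ≈ 6279.2 m/s.

Δv ≈ 6.28 km/s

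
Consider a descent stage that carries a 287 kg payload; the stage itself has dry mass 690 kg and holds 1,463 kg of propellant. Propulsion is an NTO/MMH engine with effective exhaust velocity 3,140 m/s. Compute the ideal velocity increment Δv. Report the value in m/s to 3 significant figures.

Δv ≈ 2870 m/s

m₀ = payload + dry + propellant = 287 + 690 + 1,463 = 2,440 kg.
m_f = payload + dry = 287 + 690 = 977 kg.
Δv = v_e · ln(m₀/m_f) = 3140.0 × ln(2.497) = 3140.0 × 0.9153 ≈ 2873.9 m/s.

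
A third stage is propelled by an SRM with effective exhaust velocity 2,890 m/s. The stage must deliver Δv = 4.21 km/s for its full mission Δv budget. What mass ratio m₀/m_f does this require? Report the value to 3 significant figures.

mass ratio ≈ 4.29

By the Tsiolkovsky rocket equation, m₀/m_f = exp(Δv / v_e) = exp(4210 / 2890.0) = exp(1.4567) = 4.2920.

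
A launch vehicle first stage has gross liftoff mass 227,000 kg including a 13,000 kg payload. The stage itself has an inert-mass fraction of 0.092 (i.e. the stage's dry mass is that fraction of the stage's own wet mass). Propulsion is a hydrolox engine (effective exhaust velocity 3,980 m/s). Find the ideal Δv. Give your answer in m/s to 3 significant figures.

Δv ≈ 7710 m/s

Stage wet mass = m₀ − payload = 227,000 − 13,000 = 214,000 kg.
Stage dry mass = ε × stage wet mass = 0.092 × 214,000 = 19,688 kg.
Burnout mass m_f = stage dry + payload = 19,688 + 13,000 = 32,688 kg.
Using Δv = v_e ln(m₀/m_f): Δv = v_e · ln(227,000/32,688) = 3980.0 × ln(6.944) = 3980.0 × 1.9379 ≈ 7713 m/s.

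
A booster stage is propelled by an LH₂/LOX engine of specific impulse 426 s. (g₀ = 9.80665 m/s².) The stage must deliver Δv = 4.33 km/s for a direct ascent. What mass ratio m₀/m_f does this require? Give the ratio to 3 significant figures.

mass ratio ≈ 2.82

v_e = Isp · g₀ = 426 × 9.80665 = 4177.6 m/s.
m₀/m_f = exp(Δv / v_e) = exp(4330 / 4177.6) = exp(1.0365) = 2.8193.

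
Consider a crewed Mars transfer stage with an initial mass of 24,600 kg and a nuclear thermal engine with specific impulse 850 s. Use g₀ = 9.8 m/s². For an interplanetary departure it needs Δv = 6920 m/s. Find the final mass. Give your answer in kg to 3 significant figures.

final mass ≈ 10700 kg

v_e = Isp · g₀ = 850 × 9.8 = 8330.0 m/s.
m₀/m_f = exp(Δv / v_e) = exp(6920 / 8330.0) = exp(0.8307) = 2.2950.
m_f = m₀ / 2.2950 = 24,600 / 2.2950 = 10,719 kg.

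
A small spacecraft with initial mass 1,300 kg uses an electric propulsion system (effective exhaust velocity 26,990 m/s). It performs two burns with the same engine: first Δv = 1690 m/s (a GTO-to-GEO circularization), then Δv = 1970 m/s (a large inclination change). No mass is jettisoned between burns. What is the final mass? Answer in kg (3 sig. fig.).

After the first burn: m = 1300 × exp(−1690/26990.0) = 1300 × 0.93930 = 1,221.09 kg.
After the second burn: m = 1,221.09 × exp(−1970/26990.0) = 1,221.09 × 0.92961 = 1,135.14 kg.

final mass ≈ 1140 kg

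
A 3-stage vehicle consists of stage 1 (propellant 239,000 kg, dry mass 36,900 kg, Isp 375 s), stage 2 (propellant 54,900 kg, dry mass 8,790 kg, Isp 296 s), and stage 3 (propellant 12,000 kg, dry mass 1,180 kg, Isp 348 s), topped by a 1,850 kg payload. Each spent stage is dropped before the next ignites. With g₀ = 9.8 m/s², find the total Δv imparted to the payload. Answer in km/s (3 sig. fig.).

Δv ≈ 13.0 km/s

Ignition mass of stage 1 = 239,000+36,900 + 54,900+8,790 + 12,000+1,180 + 1,850 = 354,620 kg.
Stage 1: m₀ = 354,620 kg, m_f = 354,620 − 239,000 = 115,620 kg; Δv = 375×9.8×ln(3.067) = 3675.0×1.1207 ≈ 4119 m/s.
Stage 2: m₀ = 78,720 kg, m_f = 78,720 − 54,900 = 23,820 kg; Δv = 296×9.8×ln(3.305) = 2900.8×1.1954 ≈ 3468 m/s.
Stage 3: m₀ = 15,030 kg, m_f = 15,030 − 12,000 = 3,030 kg; Δv = 348×9.8×ln(4.96) = 3410.4×1.6015 ≈ 5462 m/s.
Total Δv = 4119 + 3468 + 5462 = 13049 m/s.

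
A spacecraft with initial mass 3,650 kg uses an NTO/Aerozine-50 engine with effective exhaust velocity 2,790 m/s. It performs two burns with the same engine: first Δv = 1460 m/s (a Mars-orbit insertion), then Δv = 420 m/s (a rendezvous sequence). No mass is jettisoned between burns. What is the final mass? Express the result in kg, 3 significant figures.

final mass ≈ 1860 kg

After the first burn: m = 3650 × exp(−1460/2790.0) = 3650 × 0.59256 = 2,162.84 kg.
After the second burn: m = 2,162.84 × exp(−420/2790.0) = 2,162.84 × 0.86025 = 1,860.58 kg.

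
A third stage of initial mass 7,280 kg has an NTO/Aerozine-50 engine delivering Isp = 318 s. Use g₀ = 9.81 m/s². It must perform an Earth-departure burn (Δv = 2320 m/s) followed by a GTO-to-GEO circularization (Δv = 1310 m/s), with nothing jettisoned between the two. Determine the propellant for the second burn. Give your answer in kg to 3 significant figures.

propellant for the second burn ≈ 1190 kg

v_e = Isp · g₀ = 318 × 9.81 = 3119.6 m/s.
After the first burn: m = 7280 × exp(−2320/3119.6) = 7280 × 0.47536 = 3,460.62 kg.
After the second burn: m = 3,460.62 × exp(−1310/3119.6) = 3,460.62 × 0.65709 = 2,273.94 kg.
Second-burn propellant = 3,460.62 − 2,273.94 = 1,186.68 kg.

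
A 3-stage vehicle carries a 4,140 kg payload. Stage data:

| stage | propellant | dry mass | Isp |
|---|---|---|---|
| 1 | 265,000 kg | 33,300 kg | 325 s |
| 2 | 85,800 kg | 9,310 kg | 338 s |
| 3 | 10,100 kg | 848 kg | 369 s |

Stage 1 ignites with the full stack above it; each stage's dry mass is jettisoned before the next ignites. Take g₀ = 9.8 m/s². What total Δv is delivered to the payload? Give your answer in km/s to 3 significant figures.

Ignition mass of stage 1 = 265,000+33,300 + 85,800+9,310 + 10,100+848 + 4,140 = 408,498 kg.
Stage 1: m₀ = 408,498 kg, m_f = 408,498 − 265,000 = 143,498 kg; Δv = 325×9.8×ln(2.847) = 3185.0×1.0462 ≈ 3332 m/s.
Stage 2: m₀ = 110,198 kg, m_f = 110,198 − 85,800 = 24,398 kg; Δv = 338×9.8×ln(4.517) = 3312.4×1.5078 ≈ 4994 m/s.
Stage 3: m₀ = 15,088 kg, m_f = 15,088 − 10,100 = 4,988 kg; Δv = 369×9.8×ln(3.025) = 3616.2×1.1069 ≈ 4003 m/s.
Total Δv = 3332 + 4994 + 4003 = 12329 m/s.

Δv ≈ 12.3 km/s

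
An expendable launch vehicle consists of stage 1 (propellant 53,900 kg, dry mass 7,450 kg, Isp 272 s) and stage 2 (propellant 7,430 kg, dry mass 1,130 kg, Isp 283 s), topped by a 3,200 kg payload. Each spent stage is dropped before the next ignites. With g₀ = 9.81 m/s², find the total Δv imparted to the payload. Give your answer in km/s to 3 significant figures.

Δv ≈ 6.34 km/s

Ignition mass of stage 1 = 53,900+7,450 + 7,430+1,130 + 3,200 = 73,110 kg.
Stage 1: m₀ = 73,110 kg, m_f = 73,110 − 53,900 = 19,210 kg; Δv = 272×9.81×ln(3.806) = 2668.3×1.3365 ≈ 3566 m/s.
Stage 2: m₀ = 11,760 kg, m_f = 11,760 − 7,430 = 4,330 kg; Δv = 283×9.81×ln(2.716) = 2776.2×0.9991 ≈ 2774 m/s.
Total Δv = 3566 + 2774 = 6340 m/s.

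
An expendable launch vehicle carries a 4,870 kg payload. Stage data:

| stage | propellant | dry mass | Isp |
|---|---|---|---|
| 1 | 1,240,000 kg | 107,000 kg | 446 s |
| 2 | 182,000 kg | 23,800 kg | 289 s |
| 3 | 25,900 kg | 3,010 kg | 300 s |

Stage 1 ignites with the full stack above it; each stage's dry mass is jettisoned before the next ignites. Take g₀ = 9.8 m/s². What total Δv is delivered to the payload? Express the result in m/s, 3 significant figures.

Ignition mass of stage 1 = 1,240,000+107,000 + 182,000+23,800 + 25,900+3,010 + 4,870 = 1,586,580 kg.
Stage 1: m₀ = 1,586,580 kg, m_f = 1,586,580 − 1,240,000 = 346,580 kg; Δv = 446×9.8×ln(4.578) = 4370.8×1.5212 ≈ 6649 m/s.
Stage 2: m₀ = 239,580 kg, m_f = 239,580 − 182,000 = 57,580 kg; Δv = 289×9.8×ln(4.161) = 2832.2×1.4257 ≈ 4038 m/s.
Stage 3: m₀ = 33,780 kg, m_f = 33,780 − 25,900 = 7,880 kg; Δv = 300×9.8×ln(4.287) = 2940.0×1.4555 ≈ 4279 m/s.
Total Δv = 6649 + 4038 + 4279 = 14966 m/s.

Δv ≈ 15000 m/s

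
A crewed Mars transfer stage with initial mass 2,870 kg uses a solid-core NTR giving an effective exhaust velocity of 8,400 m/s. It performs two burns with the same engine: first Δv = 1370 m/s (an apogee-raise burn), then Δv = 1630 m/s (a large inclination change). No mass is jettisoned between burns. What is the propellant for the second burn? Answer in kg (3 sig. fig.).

After the first burn: m = 2870 × exp(−1370/8400.0) = 2870 × 0.84951 = 2,438.09 kg.
After the second burn: m = 2,438.09 × exp(−1630/8400.0) = 2,438.09 × 0.82362 = 2,008.06 kg.
Second-burn propellant = 2,438.09 − 2,008.06 = 430.03 kg.

propellant for the second burn ≈ 430 kg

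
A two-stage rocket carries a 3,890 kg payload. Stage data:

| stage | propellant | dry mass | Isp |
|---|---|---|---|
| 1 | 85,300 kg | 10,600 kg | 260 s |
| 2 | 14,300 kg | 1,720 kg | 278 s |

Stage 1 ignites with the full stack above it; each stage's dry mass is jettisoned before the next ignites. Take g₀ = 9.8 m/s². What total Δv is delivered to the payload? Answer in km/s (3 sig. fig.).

Δv ≈ 6.85 km/s

Ignition mass of stage 1 = 85,300+10,600 + 14,300+1,720 + 3,890 = 115,810 kg.
Stage 1: m₀ = 115,810 kg, m_f = 115,810 − 85,300 = 30,510 kg; Δv = 260×9.8×ln(3.796) = 2548.0×1.3339 ≈ 3399 m/s.
Stage 2: m₀ = 19,910 kg, m_f = 19,910 − 14,300 = 5,610 kg; Δv = 278×9.8×ln(3.549) = 2724.4×1.2667 ≈ 3451 m/s.
Total Δv = 3399 + 3451 = 6850 m/s.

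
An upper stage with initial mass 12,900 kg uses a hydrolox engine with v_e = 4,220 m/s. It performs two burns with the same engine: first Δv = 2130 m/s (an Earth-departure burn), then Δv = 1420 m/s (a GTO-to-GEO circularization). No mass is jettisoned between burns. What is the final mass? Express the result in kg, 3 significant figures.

final mass ≈ 5560 kg

After the first burn: m = 12900 × exp(−2130/4220.0) = 12900 × 0.60366 = 7,787.21 kg.
After the second burn: m = 7,787.21 × exp(−1420/4220.0) = 7,787.21 × 0.71427 = 5,562.17 kg.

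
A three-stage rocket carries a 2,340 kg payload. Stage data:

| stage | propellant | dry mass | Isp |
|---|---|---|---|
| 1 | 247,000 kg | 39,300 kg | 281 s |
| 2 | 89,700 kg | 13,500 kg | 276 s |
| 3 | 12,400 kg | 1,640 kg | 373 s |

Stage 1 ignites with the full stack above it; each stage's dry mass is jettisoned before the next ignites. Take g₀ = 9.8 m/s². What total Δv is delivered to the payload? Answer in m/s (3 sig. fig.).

Δv ≈ 11500 m/s

Ignition mass of stage 1 = 247,000+39,300 + 89,700+13,500 + 12,400+1,640 + 2,340 = 405,880 kg.
Stage 1: m₀ = 405,880 kg, m_f = 405,880 − 247,000 = 158,880 kg; Δv = 281×9.8×ln(2.555) = 2753.8×0.9379 ≈ 2583 m/s.
Stage 2: m₀ = 119,580 kg, m_f = 119,580 − 89,700 = 29,880 kg; Δv = 276×9.8×ln(4.002) = 2704.8×1.3868 ≈ 3751 m/s.
Stage 3: m₀ = 16,380 kg, m_f = 16,380 − 12,400 = 3,980 kg; Δv = 373×9.8×ln(4.116) = 3655.4×1.4148 ≈ 5172 m/s.
Total Δv = 2583 + 3751 + 5172 = 11506 m/s.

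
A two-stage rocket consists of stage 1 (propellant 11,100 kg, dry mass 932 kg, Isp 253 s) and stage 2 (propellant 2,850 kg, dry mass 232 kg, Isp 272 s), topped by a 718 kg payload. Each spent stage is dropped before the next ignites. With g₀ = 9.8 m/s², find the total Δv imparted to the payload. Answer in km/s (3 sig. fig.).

Δv ≈ 6.69 km/s

Ignition mass of stage 1 = 11,100+932 + 2,850+232 + 718 = 15,832 kg.
Stage 1: m₀ = 15,832 kg, m_f = 15,832 − 11,100 = 4,732 kg; Δv = 253×9.8×ln(3.346) = 2479.4×1.2077 ≈ 2994 m/s.
Stage 2: m₀ = 3,800 kg, m_f = 3,800 − 2,850 = 950 kg; Δv = 272×9.8×ln(4) = 2665.6×1.3863 ≈ 3695 m/s.
Total Δv = 2994 + 3695 = 6689 m/s.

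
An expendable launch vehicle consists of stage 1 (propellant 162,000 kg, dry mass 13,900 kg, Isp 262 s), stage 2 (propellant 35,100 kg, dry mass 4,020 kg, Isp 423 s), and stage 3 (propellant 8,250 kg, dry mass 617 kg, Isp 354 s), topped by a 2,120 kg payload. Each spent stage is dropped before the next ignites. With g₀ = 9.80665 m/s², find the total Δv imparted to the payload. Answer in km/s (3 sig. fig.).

Ignition mass of stage 1 = 162,000+13,900 + 35,100+4,020 + 8,250+617 + 2,120 = 226,007 kg.
Stage 1: m₀ = 226,007 kg, m_f = 226,007 − 162,000 = 64,007 kg; Δv = 262×9.80665×ln(3.531) = 2569.3×1.2616 ≈ 3241 m/s.
Stage 2: m₀ = 50,107 kg, m_f = 50,107 − 35,100 = 15,007 kg; Δv = 423×9.80665×ln(3.339) = 4148.2×1.2056 ≈ 5001 m/s.
Stage 3: m₀ = 10,987 kg, m_f = 10,987 − 8,250 = 2,737 kg; Δv = 354×9.80665×ln(4.014) = 3471.6×1.3899 ≈ 4825 m/s.
Total Δv = 3241 + 5001 + 4825 = 13067 m/s.

Δv ≈ 13.1 km/s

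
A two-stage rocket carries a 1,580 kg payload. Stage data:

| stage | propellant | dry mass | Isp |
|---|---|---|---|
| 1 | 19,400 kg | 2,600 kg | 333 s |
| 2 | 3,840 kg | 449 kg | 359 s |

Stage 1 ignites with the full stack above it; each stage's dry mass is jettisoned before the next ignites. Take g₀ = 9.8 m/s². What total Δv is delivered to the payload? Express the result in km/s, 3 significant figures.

Ignition mass of stage 1 = 19,400+2,600 + 3,840+449 + 1,580 = 27,869 kg.
Stage 1: m₀ = 27,869 kg, m_f = 27,869 − 19,400 = 8,469 kg; Δv = 333×9.8×ln(3.291) = 3263.4×1.1911 ≈ 3887 m/s.
Stage 2: m₀ = 5,869 kg, m_f = 5,869 − 3,840 = 2,029 kg; Δv = 359×9.8×ln(2.893) = 3518.2×1.0621 ≈ 3737 m/s.
Total Δv = 3887 + 3737 = 7624 m/s.

Δv ≈ 7.62 km/s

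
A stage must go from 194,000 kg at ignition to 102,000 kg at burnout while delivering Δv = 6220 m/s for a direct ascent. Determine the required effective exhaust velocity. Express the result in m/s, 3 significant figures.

v_e ≈ 9680 m/s

ln(m₀/m_f) = ln(194000/102000) = ln(1.902) = 0.6429.
Rocket equation: v_e = Δv / ln(m₀/m_f) = 6220 / 0.6429 = 9675.1 m/s.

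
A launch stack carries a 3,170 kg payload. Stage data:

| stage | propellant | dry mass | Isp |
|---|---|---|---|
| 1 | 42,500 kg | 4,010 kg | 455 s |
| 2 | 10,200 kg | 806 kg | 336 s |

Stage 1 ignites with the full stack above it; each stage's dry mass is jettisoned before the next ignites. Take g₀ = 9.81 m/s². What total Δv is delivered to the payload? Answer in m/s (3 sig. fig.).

Ignition mass of stage 1 = 42,500+4,010 + 10,200+806 + 3,170 = 60,686 kg.
Stage 1: m₀ = 60,686 kg, m_f = 60,686 − 42,500 = 18,186 kg; Δv = 455×9.81×ln(3.337) = 4463.6×1.2051 ≈ 5379 m/s.
Stage 2: m₀ = 14,176 kg, m_f = 14,176 − 10,200 = 3,976 kg; Δv = 336×9.81×ln(3.565) = 3296.2×1.2713 ≈ 4190 m/s.
Total Δv = 5379 + 4190 = 9569 m/s.

Δv ≈ 9570 m/s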